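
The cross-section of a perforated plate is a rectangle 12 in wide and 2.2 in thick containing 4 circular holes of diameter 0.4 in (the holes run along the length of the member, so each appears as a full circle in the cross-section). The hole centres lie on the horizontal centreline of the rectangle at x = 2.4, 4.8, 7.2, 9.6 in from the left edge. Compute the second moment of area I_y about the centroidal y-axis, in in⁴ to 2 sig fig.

I_y ≈ 310 in⁴

Decompose the section into non-overlapping parts with the origin at the bottom-left of its bounding rectangle.
Plate: 12 × 2.2, A = 26.4 in², x = 6 in, Ī = 316.8 in⁴.
Hole 1 (subtracted): ⌀0.4, A = 0.1257 in², x = 2.4 in, Ī = 0.001257 in⁴.
Hole 2 (subtracted): ⌀0.4, A = 0.1257 in², x = 4.8 in, Ī = 0.001257 in⁴.
Hole 3 (subtracted): ⌀0.4, A = 0.1257 in², x = 7.2 in, Ī = 0.001257 in⁴.
Hole 4 (subtracted): ⌀0.4, A = 0.1257 in², x = 9.6 in, Ī = 0.001257 in⁴.
By symmetry the centroid is at mid-width, x̄ = 6 in.
Transfer each piece to the centroidal y-axis using Ī + A·d² with d = x − 6:
  plate: d = 0 in → contributes +316.8 in⁴
  hole 1: d = -3.6 in → contributes −1.63 in⁴
  hole 2: d = -1.2 in → contributes −0.1822 in⁴
  hole 3: d = 1.2 in → contributes −0.1822 in⁴
  hole 4: d = 3.6 in → contributes −1.63 in⁴
Total I = 313.2 in⁴.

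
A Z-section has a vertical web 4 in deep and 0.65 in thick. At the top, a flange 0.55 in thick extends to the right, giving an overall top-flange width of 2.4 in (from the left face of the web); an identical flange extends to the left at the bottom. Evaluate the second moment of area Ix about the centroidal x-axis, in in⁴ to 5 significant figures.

Split into non-overlapping primitives; take the origin at the lower-left of the bounding box.
Web: 0.65 × 4, A = 2.6 in², y = 2 in, Ī = 3.466667 in⁴.
Top flange (beyond web): 1.75 × 0.55, A = 0.9625 in², y = 3.725 in, Ī = 0.02426302 in⁴.
Bottom flange (beyond web): 1.75 × 0.55, A = 0.9625 in², y = 0.275 in, Ī = 0.02426302 in⁴.
Centroid: ȳ = ΣA·y / ΣA = 2 in.
Transfer each piece to the centroidal x-axis using Ī + A·d² with d = y − 2:
  web: d = 0 in → contributes +3.466667 in⁴
  top flange (beyond web): d = 1.725 in → contributes +2.888302 in⁴
  bottom flange (beyond web): d = -1.725 in → contributes +2.888302 in⁴
Total I = 9.243271 in⁴.

Ix ≈ 9.2433 in⁴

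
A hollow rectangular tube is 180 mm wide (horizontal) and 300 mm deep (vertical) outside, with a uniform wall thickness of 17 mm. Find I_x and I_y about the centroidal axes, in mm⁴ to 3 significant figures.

Decompose the section into non-overlapping parts with the origin at the bottom-left of its bounding rectangle.
Outer rectangle: 180 × 300, A = 54 000 mm², y = 150 mm, Ī = 405 000 000 mm⁴.
Inner void (subtracted): 146 × 266, A = 38 836 mm², y = 150 mm, Ī = 228 990 001 mm⁴.
By symmetry the centroid is at mid-height, ȳ = 150 mm.
All pieces are centred on the centroidal x-axis, so I = ΣĪ (holes subtracted) = 176 009 999 mm⁴.
Repeating about the centroidal y-axis gives I_y = 76 814 319 mm⁴.

I_x ≈ 1.76 × 10⁸ mm⁴, I_y ≈ 7.68 × 10⁷ mm⁴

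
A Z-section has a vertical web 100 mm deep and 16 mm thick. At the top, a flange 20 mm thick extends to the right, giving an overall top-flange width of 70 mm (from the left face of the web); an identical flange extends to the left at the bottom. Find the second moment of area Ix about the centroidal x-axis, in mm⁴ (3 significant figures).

Ix ≈ 4.86 × 10⁶ mm⁴

Split into non-overlapping primitives; take the origin at the lower-left of the bounding box.
Web: 16 × 100, A = 1 600 mm², y = 50 mm, Ī = 1 333 333 mm⁴.
Top flange (beyond web): 54 × 20, A = 1 080 mm², y = 90 mm, Ī = 36 000 mm⁴.
Bottom flange (beyond web): 54 × 20, A = 1 080 mm², y = 10 mm, Ī = 36 000 mm⁴.
Centroid: ȳ = ΣA·y / ΣA = 50 mm.
Transfer each piece to the centroidal x-axis using Ī + A·d² with d = y − 50:
  web: d = 0 mm → contributes +1 333 333 mm⁴
  top flange (beyond web): d = 40 mm → contributes +1 764 000 mm⁴
  bottom flange (beyond web): d = -40 mm → contributes +1 764 000 mm⁴
Total I = 4 861 333 mm⁴.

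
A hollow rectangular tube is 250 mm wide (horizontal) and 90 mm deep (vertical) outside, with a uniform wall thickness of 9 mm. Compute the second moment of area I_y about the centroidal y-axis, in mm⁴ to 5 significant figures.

I_y ≈ 4.2264 × 10⁷ mm⁴

Decompose the section into non-overlapping parts with the origin at the bottom-left of its bounding rectangle.
Outer rectangle: 250 × 90, A = 22 500 mm², x = 125 mm, Ī = 117 187 500 mm⁴.
Inner void (subtracted): 232 × 72, A = 16 704 mm², x = 125 mm, Ī = 74 923 008 mm⁴.
By symmetry the centroid is at mid-width, x̄ = 125 mm.
All pieces are centred on the centroidal y-axis, so I = ΣĪ (holes subtracted) = 42 264 492 mm⁴.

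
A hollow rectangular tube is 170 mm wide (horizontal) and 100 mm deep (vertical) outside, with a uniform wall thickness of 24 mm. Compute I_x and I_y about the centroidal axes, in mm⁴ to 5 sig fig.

I_x ≈ 1.2737 × 10⁷ mm⁴, I_y ≈ 3.3073 × 10⁷ mm⁴

Treat the section as a set of non-overlapping primitives; coordinates are from the bounding-box lower-left.
Outer rectangle: 170 × 100, A = 17 000 mm², y = 50 mm, Ī = 14 166 667 mm⁴.
Inner void (subtracted): 122 × 52, A = 6 344 mm², y = 50 mm, Ī = 1 429 515 mm⁴.
By symmetry the centroid is at mid-height, ȳ = 50 mm.
All pieces are centred on the centroidal x-axis, so I = ΣĪ (holes subtracted) = 12 737 152 mm⁴.
Repeating about the centroidal y-axis gives I_y = 33 072 992 mm⁴.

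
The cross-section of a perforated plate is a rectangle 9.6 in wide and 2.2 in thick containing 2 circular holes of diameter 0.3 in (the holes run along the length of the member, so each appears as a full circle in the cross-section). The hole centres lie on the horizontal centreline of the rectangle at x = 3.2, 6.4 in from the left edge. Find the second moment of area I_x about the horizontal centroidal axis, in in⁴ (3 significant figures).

Decompose the section into non-overlapping parts with the origin at the bottom-left of its bounding rectangle.
Plate: 9.6 × 2.2, A = 21.12 in², y = 1.1 in, Ī = 8.5184 in⁴.
Hole 1 (subtracted): ⌀0.3, A = 0.070686 in², y = 1.1 in, Ī = 0.00039761 in⁴.
Hole 2 (subtracted): ⌀0.3, A = 0.070686 in², y = 1.1 in, Ī = 0.00039761 in⁴.
By symmetry the centroid is at mid-height, ȳ = 1.1 in.
All pieces are centred on the horizontal centroidal axis, so I = ΣĪ (holes subtracted) = 8.5176 in⁴.

I_x ≈ 8.52 in⁴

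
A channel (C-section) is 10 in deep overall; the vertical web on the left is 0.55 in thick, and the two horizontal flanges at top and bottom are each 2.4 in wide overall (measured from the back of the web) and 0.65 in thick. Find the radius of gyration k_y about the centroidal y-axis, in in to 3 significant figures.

k_y ≈ 0.640 in

Decompose the section into non-overlapping parts with the origin at the bottom-left of its bounding rectangle.
Web: 0.55 × 10, A = 5.5 in², x = 0.275 in, Ī = 0.13865 in⁴.
Top flange (beyond web): 1.85 × 0.65, A = 1.2025 in², x = 1.475 in, Ī = 0.34296 in⁴.
Bottom flange (beyond web): 1.85 × 0.65, A = 1.2025 in², x = 1.475 in, Ī = 0.34296 in⁴.
Centroid: x̄ = ΣA·x / ΣA = 0.64009 in.
Transfer each piece to the centroidal y-axis using Ī + A·d² with d = x − 0.64009:
  web: d = -0.36509 in → contributes +0.87173 in⁴
  top flange (beyond web): d = 0.83491 in → contributes +1.1812 in⁴
  bottom flange (beyond web): d = 0.83491 in → contributes +1.1812 in⁴
Total I = 3.2341 in⁴.
Radius of gyration: k = √(I/A) = √(3.2341 / 7.905) = 0.63963 in.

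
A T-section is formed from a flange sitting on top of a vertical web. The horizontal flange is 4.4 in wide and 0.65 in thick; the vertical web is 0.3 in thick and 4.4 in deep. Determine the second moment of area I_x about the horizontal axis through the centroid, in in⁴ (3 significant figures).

Break the section into simple shapes (no overlaps), measuring from the bottom-left corner of the bounding box.
Flange: 4.4 × 0.65, A = 2.86 in², y = 4.725 in, Ī = 0.1007 in⁴.
Web: 0.3 × 4.4, A = 1.32 in², y = 2.2 in, Ī = 2.1296 in⁴.
Centroid: ȳ = ΣA·y / ΣA = 3.9276 in.
Transfer each piece to the horizontal axis through the centroid using Ī + A·d² with d = y − 3.9276:
  flange: d = 0.79737 in → contributes +1.9191 in⁴
  web: d = -1.7276 in → contributes +6.0694 in⁴
Total I = 7.9885 in⁴.

I_x ≈ 7.99 in⁴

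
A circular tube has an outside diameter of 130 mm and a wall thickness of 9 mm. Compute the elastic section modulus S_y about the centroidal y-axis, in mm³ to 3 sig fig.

S_y ≈ 9.69 × 10⁴ mm³

Split into non-overlapping primitives; take the origin at the lower-left of the bounding box.
Outer circle: ⌀130, A = 13 273 mm², x = 65 mm, Ī = 14 019 848 mm⁴.
Bore (subtracted): ⌀112, A = 9 852 mm², x = 65 mm, Ī = 7 723 995 mm⁴.
By symmetry the centroid is at mid-width, x̄ = 65 mm.
All pieces are centred on the centroidal y-axis, so I = ΣĪ (holes subtracted) = 6 295 853 mm⁴.
Extreme fibre distance c = 65 mm; S = I/c = 96 859 mm³.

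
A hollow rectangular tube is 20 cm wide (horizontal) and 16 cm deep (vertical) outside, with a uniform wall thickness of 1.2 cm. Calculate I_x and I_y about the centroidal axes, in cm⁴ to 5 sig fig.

Break the section into simple shapes (no overlaps), measuring from the bottom-left corner of the bounding box.
Outer rectangle: 20 × 16, A = 320 cm², y = 8 cm, Ī = 6826.667 cm⁴.
Inner void (subtracted): 17.6 × 13.6, A = 239.36 cm², y = 8 cm, Ī = 3689.335 cm⁴.
By symmetry the centroid is at mid-height, ȳ = 8 cm.
All pieces are centred on the centroidal x-axis, so I = ΣĪ (holes subtracted) = 3137.331 cm⁴.
Repeating about the centroidal y-axis gives I_y = 4487.987 cm⁴.

I_x ≈ 3137.3 cm⁴, I_y ≈ 4488.0 cm⁴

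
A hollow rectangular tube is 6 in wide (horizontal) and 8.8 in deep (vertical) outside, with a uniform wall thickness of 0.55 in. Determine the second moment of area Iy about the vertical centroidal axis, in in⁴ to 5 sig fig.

Iy ≈ 82.909 in⁴

Treat the section as a set of non-overlapping primitives; coordinates are from the bounding-box lower-left.
Outer rectangle: 6 × 8.8, A = 52.8 in², x = 3 in, Ī = 158.4 in⁴.
Inner void (subtracted): 4.9 × 7.7, A = 37.73 in², x = 3 in, Ī = 75.49144 in⁴.
By symmetry the centroid is at mid-width, x̄ = 3 in.
All pieces are centred on the vertical centroidal axis, so I = ΣĪ (holes subtracted) = 82.90856 in⁴.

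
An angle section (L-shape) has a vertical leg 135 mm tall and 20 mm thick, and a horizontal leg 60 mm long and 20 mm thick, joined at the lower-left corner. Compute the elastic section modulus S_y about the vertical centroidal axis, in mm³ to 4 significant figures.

Split into non-overlapping primitives; take the origin at the lower-left of the bounding box.
Vertical leg: 20 × 135, A = 2 700 mm², x = 10 mm, Ī = 90 000 mm⁴.
Horizontal leg (remainder): 40 × 20, A = 800 mm², x = 40 mm, Ī = 106 667 mm⁴.
Centroid: x̄ = ΣA·x / ΣA = 16.8571 mm.
Transfer each piece to the vertical centroidal axis using Ī + A·d² with d = x − 16.8571:
  vertical leg: d = -6.85714 mm → contributes +216 955 mm⁴
  horizontal leg (remainder): d = 23.1429 mm → contributes +535 140 mm⁴
Total I = 752 095 mm⁴.
Extreme fibre distance c = 43.1429 mm; S = I/c = 17432.7 mm³.

S_y ≈ 1.743 × 10⁴ mm³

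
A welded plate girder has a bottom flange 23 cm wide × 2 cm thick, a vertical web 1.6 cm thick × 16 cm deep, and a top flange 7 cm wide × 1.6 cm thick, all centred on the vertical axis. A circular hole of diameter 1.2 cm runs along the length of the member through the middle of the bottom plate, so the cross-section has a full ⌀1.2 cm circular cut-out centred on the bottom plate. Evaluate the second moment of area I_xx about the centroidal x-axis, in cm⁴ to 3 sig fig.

I_xx ≈ 3920 cm⁴

Treat the section as a set of non-overlapping primitives; coordinates are from the bounding-box lower-left.
Bottom plate: 23 × 2, A = 46 cm², y = 1 cm, Ī = 15.333 cm⁴.
Web plate: 1.6 × 16, A = 25.6 cm², y = 10 cm, Ī = 546.13 cm⁴.
Top plate: 7 × 1.6, A = 11.2 cm², y = 18.8 cm, Ī = 2.3893 cm⁴.
Hole (subtracted): ⌀1.2, A = 1.131 cm², y = 1 cm, Ī = 0.10179 cm⁴.
Centroid: ȳ = ΣA·y / ΣA = 6.2622 cm.
Transfer each piece to the centroidal x-axis using Ī + A·d² with d = y − 6.2622:
  bottom plate: d = -5.2622 cm → contributes +1289.1 cm⁴
  web plate: d = 3.7378 cm → contributes +903.79 cm⁴
  top plate: d = 12.538 cm → contributes +1 763 cm⁴
  hole: d = -5.2622 cm → contributes −31.419 cm⁴
Total I = 3924.5 cm⁴.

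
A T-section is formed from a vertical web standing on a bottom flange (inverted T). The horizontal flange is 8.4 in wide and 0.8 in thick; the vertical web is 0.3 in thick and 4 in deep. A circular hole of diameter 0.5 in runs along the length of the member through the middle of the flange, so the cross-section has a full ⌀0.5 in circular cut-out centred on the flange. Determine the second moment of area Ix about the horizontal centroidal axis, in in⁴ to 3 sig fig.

Ix ≈ 7.79 in⁴

Split into non-overlapping primitives; take the origin at the lower-left of the bounding box.
Flange: 8.4 × 0.8, A = 6.72 in², y = 0.4 in, Ī = 0.3584 in⁴.
Web: 0.3 × 4, A = 1.2 in², y = 2.8 in, Ī = 1.6 in⁴.
Hole (subtracted): ⌀0.5, A = 0.19635 in², y = 0.4 in, Ī = 0.003068 in⁴.
Centroid: ȳ = ΣA·y / ΣA = 0.77288 in.
Transfer each piece to the horizontal centroidal axis using Ī + A·d² with d = y − 0.77288:
  flange: d = -0.37288 in → contributes +1.2927 in⁴
  web: d = 2.0271 in → contributes +6.5311 in⁴
  hole: d = -0.37288 in → contributes −0.030368 in⁴
Total I = 7.7934 in⁴.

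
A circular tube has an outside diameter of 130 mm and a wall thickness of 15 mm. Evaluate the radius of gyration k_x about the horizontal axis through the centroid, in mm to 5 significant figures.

Break the section into simple shapes (no overlaps), measuring from the bottom-left corner of the bounding box.
Outer circle: ⌀130, A = 13273.23 mm², y = 65 mm, Ī = 14 019 848 mm⁴.
Bore (subtracted): ⌀100, A = 7853.982 mm², y = 65 mm, Ī = 4 908 739 mm⁴.
By symmetry the centroid is at mid-height, ȳ = 65 mm.
All pieces are centred on the horizontal axis through the centroid, so I = ΣĪ (holes subtracted) = 9 111 110 mm⁴.
Radius of gyration: k = √(I/A) = √(9 111 110 / 5419.247) = 41.00305 mm.

k_x ≈ 41.003 mm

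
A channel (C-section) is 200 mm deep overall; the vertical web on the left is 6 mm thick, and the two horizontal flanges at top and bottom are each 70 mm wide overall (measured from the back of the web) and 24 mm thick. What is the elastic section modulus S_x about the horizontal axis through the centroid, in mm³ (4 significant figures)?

Treat the section as a set of non-overlapping primitives; coordinates are from the bounding-box lower-left.
Web: 6 × 200, A = 1 200 mm², y = 100 mm, Ī = 4 000 000 mm⁴.
Top flange (beyond web): 64 × 24, A = 1 536 mm², y = 188 mm, Ī = 73 728 mm⁴.
Bottom flange (beyond web): 64 × 24, A = 1 536 mm², y = 12 mm, Ī = 73 728 mm⁴.
By symmetry the centroid is at mid-height, ȳ = 100 mm.
Transfer each piece to the horizontal axis through the centroid using Ī + A·d² with d = y − 100:
  web: d = 0 mm → contributes +4 000 000 mm⁴
  top flange (beyond web): d = 88 mm → contributes +11 968 512 mm⁴
  bottom flange (beyond web): d = -88 mm → contributes +11 968 512 mm⁴
Total I = 27 937 024 mm⁴.
Extreme fibre distance c = 100 mm; S = I/c = 279 370 mm³.

S_x ≈ 2.794 × 10⁵ mm³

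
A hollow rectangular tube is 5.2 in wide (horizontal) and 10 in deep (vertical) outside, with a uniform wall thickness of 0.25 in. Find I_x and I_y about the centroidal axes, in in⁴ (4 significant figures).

Decompose the section into non-overlapping parts with the origin at the bottom-left of its bounding rectangle.
Outer rectangle: 5.2 × 10, A = 52 in², y = 5 in, Ī = 433.333 in⁴.
Inner void (subtracted): 4.7 × 9.5, A = 44.65 in², y = 5 in, Ī = 335.805 in⁴.
By symmetry the centroid is at mid-height, ȳ = 5 in.
All pieces are centred on the centroidal x-axis, so I = ΣĪ (holes subtracted) = 97.5281 in⁴.
Repeating about the centroidal y-axis gives I_y = 34.9801 in⁴.

I_x ≈ 97.53 in⁴, I_y ≈ 34.98 in⁴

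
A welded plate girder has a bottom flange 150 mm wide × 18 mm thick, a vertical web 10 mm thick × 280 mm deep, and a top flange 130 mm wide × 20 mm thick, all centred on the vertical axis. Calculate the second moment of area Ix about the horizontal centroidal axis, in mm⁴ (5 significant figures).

Ix ≈ 1.3688 × 10⁸ mm⁴

Treat the section as a set of non-overlapping primitives; coordinates are from the bounding-box lower-left.
Bottom plate: 150 × 18, A = 2 700 mm², y = 9 mm, Ī = 72 900 mm⁴.
Web plate: 10 × 280, A = 2 800 mm², y = 158 mm, Ī = 18 293 333 mm⁴.
Top plate: 130 × 20, A = 2 600 mm², y = 308 mm, Ī = 86666.67 mm⁴.
Centroid: ȳ = ΣA·y / ΣA = 156.4815 mm.
Transfer each piece to the horizontal centroidal axis using Ī + A·d² with d = y − 156.4815:
  bottom plate: d = -147.4815 mm → contributes +58 800 026 mm⁴
  web plate: d = 1.518519 mm → contributes +18 299 790 mm⁴
  top plate: d = 151.5185 mm → contributes +59 777 106 mm⁴
Total I = 136 876 922 mm⁴.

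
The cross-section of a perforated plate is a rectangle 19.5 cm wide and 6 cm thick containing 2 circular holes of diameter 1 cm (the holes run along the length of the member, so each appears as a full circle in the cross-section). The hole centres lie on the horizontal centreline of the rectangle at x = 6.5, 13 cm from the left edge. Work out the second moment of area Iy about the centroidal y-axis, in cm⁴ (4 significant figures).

Iy ≈ 3691 cm⁴

Decompose the section into non-overlapping parts with the origin at the bottom-left of its bounding rectangle.
Plate: 19.5 × 6, A = 117 cm², x = 9.75 cm, Ī = 3707.44 cm⁴.
Hole 1 (subtracted): ⌀1, A = 0.785398 cm², x = 6.5 cm, Ī = 0.0490874 cm⁴.
Hole 2 (subtracted): ⌀1, A = 0.785398 cm², x = 13 cm, Ī = 0.0490874 cm⁴.
By symmetry the centroid is at mid-width, x̄ = 9.75 cm.
Transfer each piece to the centroidal y-axis using Ī + A·d² with d = x − 9.75:
  plate: d = 0 cm → contributes +3707.44 cm⁴
  hole 1: d = -3.25 cm → contributes −8.34486 cm⁴
  hole 2: d = 3.25 cm → contributes −8.34486 cm⁴
Total I = 3690.75 cm⁴.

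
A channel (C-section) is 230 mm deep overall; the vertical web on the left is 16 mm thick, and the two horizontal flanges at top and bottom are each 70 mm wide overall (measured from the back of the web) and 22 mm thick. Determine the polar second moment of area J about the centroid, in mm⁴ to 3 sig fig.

J ≈ 4.44 × 10⁷ mm⁴

Break the section into simple shapes (no overlaps), measuring from the bottom-left corner of the bounding box.
Web: 16 × 230, A = 3 680 mm², y = 115 mm, Ī = 16 222 667 mm⁴.
Top flange (beyond web): 54 × 22, A = 1 188 mm², y = 219 mm, Ī = 47 916 mm⁴.
Bottom flange (beyond web): 54 × 22, A = 1 188 mm², y = 11 mm, Ī = 47 916 mm⁴.
By symmetry the centroid is at mid-height, ȳ = 115 mm.
Transfer each piece to the centroidal x-axis using Ī + A·d² with d = y − 115:
  web: d = 0 mm → contributes +16 222 667 mm⁴
  top flange (beyond web): d = 104 mm → contributes +12 897 324 mm⁴
  bottom flange (beyond web): d = -104 mm → contributes +12 897 324 mm⁴
Total I = 42 017 315 mm⁴.
For the y-axis: x̄ = 21.732 mm.
Repeating about the centroidal y-axis gives I_y = 2 424 535 mm⁴.
Polar second moment: J = I_x + I_y = 44 441 850 mm⁴.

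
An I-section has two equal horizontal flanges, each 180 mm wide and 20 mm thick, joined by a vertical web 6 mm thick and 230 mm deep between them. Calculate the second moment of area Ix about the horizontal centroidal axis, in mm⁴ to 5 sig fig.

Ix ≈ 1.1882 × 10⁸ mm⁴

Treat the section as a set of non-overlapping primitives; coordinates are from the bounding-box lower-left.
Bottom flange: 180 × 20, A = 3 600 mm², y = 10 mm, Ī = 120 000 mm⁴.
Web: 6 × 230, A = 1 380 mm², y = 135 mm, Ī = 6 083 500 mm⁴.
Top flange: 180 × 20, A = 3 600 mm², y = 260 mm, Ī = 120 000 mm⁴.
By symmetry the centroid is at mid-height, ȳ = 135 mm.
Transfer each piece to the horizontal centroidal axis using Ī + A·d² with d = y − 135:
  bottom flange: d = -125 mm → contributes +56 370 000 mm⁴
  web: d = 0 mm → contributes +6 083 500 mm⁴
  top flange: d = 125 mm → contributes +56 370 000 mm⁴
Total I = 118 823 500 mm⁴.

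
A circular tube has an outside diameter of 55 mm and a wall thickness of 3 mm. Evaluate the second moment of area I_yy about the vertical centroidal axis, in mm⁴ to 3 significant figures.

I_yy ≈ 1.66 × 10⁵ mm⁴

Treat the section as a set of non-overlapping primitives; coordinates are from the bounding-box lower-left.
Outer circle: ⌀55, A = 2375.8 mm², x = 27.5 mm, Ī = 449 180 mm⁴.
Bore (subtracted): ⌀49, A = 1885.7 mm², x = 27.5 mm, Ī = 282 979 mm⁴.
By symmetry the centroid is at mid-width, x̄ = 27.5 mm.
All pieces are centred on the vertical centroidal axis, so I = ΣĪ (holes subtracted) = 166 201 mm⁴.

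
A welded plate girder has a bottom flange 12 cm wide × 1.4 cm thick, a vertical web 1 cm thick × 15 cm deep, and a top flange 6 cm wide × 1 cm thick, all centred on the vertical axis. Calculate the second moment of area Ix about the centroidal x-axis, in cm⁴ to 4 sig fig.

Ix ≈ 1585 cm⁴

Treat the section as a set of non-overlapping primitives; coordinates are from the bounding-box lower-left.
Bottom plate: 12 × 1.4, A = 16.8 cm², y = 0.7 cm, Ī = 2.744 cm⁴.
Web plate: 1 × 15, A = 15 cm², y = 8.9 cm, Ī = 281.25 cm⁴.
Top plate: 6 × 1, A = 6 cm², y = 16.9 cm, Ī = 0.5 cm⁴.
Centroid: ȳ = ΣA·y / ΣA = 6.5254 cm.
Transfer each piece to the centroidal x-axis using Ī + A·d² with d = y − 6.5254:
  bottom plate: d = -5.8254 cm → contributes +572.856 cm⁴
  web plate: d = 2.3746 cm → contributes +365.831 cm⁴
  top plate: d = 10.3746 cm → contributes +646.294 cm⁴
Total I = 1584.98 cm⁴.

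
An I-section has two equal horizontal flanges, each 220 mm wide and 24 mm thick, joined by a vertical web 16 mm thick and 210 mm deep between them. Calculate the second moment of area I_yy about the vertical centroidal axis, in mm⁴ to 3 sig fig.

Break the section into simple shapes (no overlaps), measuring from the bottom-left corner of the bounding box.
Bottom flange: 220 × 24, A = 5 280 mm², x = 110 mm, Ī = 21 296 000 mm⁴.
Web: 16 × 210, A = 3 360 mm², x = 110 mm, Ī = 71 680 mm⁴.
Top flange: 220 × 24, A = 5 280 mm², x = 110 mm, Ī = 21 296 000 mm⁴.
By symmetry the centroid is at mid-width, x̄ = 110 mm.
All pieces are centred on the vertical centroidal axis, so I = ΣĪ = 42 663 680 mm⁴.

I_yy ≈ 4.27 × 10⁷ mm⁴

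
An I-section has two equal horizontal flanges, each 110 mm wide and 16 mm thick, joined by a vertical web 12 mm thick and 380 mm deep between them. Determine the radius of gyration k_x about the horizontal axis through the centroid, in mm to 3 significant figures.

Decompose the section into non-overlapping parts with the origin at the bottom-left of its bounding rectangle.
Bottom flange: 110 × 16, A = 1 760 mm², y = 8 mm, Ī = 37 547 mm⁴.
Web: 12 × 380, A = 4 560 mm², y = 206 mm, Ī = 54 872 000 mm⁴.
Top flange: 110 × 16, A = 1 760 mm², y = 404 mm, Ī = 37 547 mm⁴.
By symmetry the centroid is at mid-height, ȳ = 206 mm.
Transfer each piece to the horizontal axis through the centroid using Ī + A·d² with d = y − 206:
  bottom flange: d = -198 mm → contributes +69 036 587 mm⁴
  web: d = 0 mm → contributes +54 872 000 mm⁴
  top flange: d = 198 mm → contributes +69 036 587 mm⁴
Total I = 192 945 173 mm⁴.
Radius of gyration: k = √(I/A) = √(192 945 173 / 8 080) = 154.53 mm.

k_x ≈ 155 mm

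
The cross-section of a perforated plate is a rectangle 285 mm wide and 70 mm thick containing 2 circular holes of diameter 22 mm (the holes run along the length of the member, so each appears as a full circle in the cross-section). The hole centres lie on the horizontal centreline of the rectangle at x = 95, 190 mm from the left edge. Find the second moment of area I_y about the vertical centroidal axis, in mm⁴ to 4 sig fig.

I_y ≈ 1.333 × 10⁸ mm⁴

Break the section into simple shapes (no overlaps), measuring from the bottom-left corner of the bounding box.
Plate: 285 × 70, A = 19 950 mm², x = 142.5 mm, Ī = 135 036 563 mm⁴.
Hole 1 (subtracted): ⌀22, A = 380.133 mm², x = 95 mm, Ī = 11 499 mm⁴.
Hole 2 (subtracted): ⌀22, A = 380.133 mm², x = 190 mm, Ī = 11 499 mm⁴.
By symmetry the centroid is at mid-width, x̄ = 142.5 mm.
Transfer each piece to the vertical centroidal axis using Ī + A·d² with d = x − 142.5:
  plate: d = 0 mm → contributes +135 036 563 mm⁴
  hole 1: d = -47.5 mm → contributes −869 173 mm⁴
  hole 2: d = 47.5 mm → contributes −869 173 mm⁴
Total I = 133 298 216 mm⁴.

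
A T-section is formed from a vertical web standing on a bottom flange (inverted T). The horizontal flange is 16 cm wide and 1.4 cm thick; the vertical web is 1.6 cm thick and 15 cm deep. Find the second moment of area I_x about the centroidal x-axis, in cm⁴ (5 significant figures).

I_x ≈ 1232.7 cm⁴

Decompose the section into non-overlapping parts with the origin at the bottom-left of its bounding rectangle.
Flange: 16 × 1.4, A = 22.4 cm², y = 0.7 cm, Ī = 3.658667 cm⁴.
Web: 1.6 × 15, A = 24 cm², y = 8.9 cm, Ī = 450 cm⁴.
Centroid: ȳ = ΣA·y / ΣA = 4.941379 cm.
Transfer each piece to the centroidal x-axis using Ī + A·d² with d = y − 4.941379:
  flange: d = -4.241379 cm → contributes +406.619 cm⁴
  web: d = 3.958621 cm → contributes +826.0963 cm⁴
Total I = 1232.715 cm⁴.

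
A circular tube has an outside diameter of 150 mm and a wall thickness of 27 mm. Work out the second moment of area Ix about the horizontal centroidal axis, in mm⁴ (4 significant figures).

Split into non-overlapping primitives; take the origin at the lower-left of the bounding box.
Outer circle: ⌀150, A = 17671.5 mm², y = 75 mm, Ī = 24 850 489 mm⁴.
Bore (subtracted): ⌀96, A = 7238.23 mm², y = 75 mm, Ī = 4 169 220 mm⁴.
By symmetry the centroid is at mid-height, ȳ = 75 mm.
All pieces are centred on the horizontal centroidal axis, so I = ΣĪ (holes subtracted) = 20 681 269 mm⁴.

Ix ≈ 2.068 × 10⁷ mm⁴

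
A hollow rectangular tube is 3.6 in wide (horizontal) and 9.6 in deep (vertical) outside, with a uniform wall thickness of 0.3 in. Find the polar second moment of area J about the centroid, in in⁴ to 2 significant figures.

Decompose the section into non-overlapping parts with the origin at the bottom-left of its bounding rectangle.
Outer rectangle: 3.6 × 9.6, A = 34.56 in², y = 4.8 in, Ī = 265.4 in⁴.
Inner void (subtracted): 3 × 9, A = 27 in², y = 4.8 in, Ī = 182.3 in⁴.
By symmetry the centroid is at mid-height, ȳ = 4.8 in.
All pieces are centred on the centroidal x-axis, so I = ΣĪ (holes subtracted) = 83.17 in⁴.
Repeating about the centroidal y-axis gives I_y = 17.07 in⁴.
Polar second moment: J = I_x + I_y = 100.2 in⁴.

J ≈ 100 in⁴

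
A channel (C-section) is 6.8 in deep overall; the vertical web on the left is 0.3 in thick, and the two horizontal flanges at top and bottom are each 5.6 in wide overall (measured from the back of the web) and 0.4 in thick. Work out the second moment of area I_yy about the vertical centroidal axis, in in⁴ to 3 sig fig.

Decompose the section into non-overlapping parts with the origin at the bottom-left of its bounding rectangle.
Web: 0.3 × 6.8, A = 2.04 in², x = 0.15 in, Ī = 0.0153 in⁴.
Top flange (beyond web): 5.3 × 0.4, A = 2.12 in², x = 2.95 in, Ī = 4.9626 in⁴.
Bottom flange (beyond web): 5.3 × 0.4, A = 2.12 in², x = 2.95 in, Ī = 4.9626 in⁴.
Centroid: x̄ = ΣA·x / ΣA = 2.0404 in.
Transfer each piece to the vertical centroidal axis using Ī + A·d² with d = x − 2.0404:
  web: d = -1.8904 in → contributes +7.3058 in⁴
  top flange (beyond web): d = 0.90955 in → contributes +6.7164 in⁴
  bottom flange (beyond web): d = 0.90955 in → contributes +6.7164 in⁴
Total I = 20.739 in⁴.

I_yy ≈ 20.7 in⁴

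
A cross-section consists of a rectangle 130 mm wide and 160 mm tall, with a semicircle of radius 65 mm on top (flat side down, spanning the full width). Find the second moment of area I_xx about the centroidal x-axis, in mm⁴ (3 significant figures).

I_xx ≈ 1.05 × 10⁸ mm⁴

Split into non-overlapping primitives; take the origin at the lower-left of the bounding box.
Rectangular body: 130 × 160, A = 20 800 mm², y = 80 mm, Ī = 44 373 333 mm⁴.
Semicircular cap: semicircle r = 65, A = 6636.6 mm², y = 187.59 mm, Ī = 1 959 230 mm⁴.
Centroid: ȳ = ΣA·y / ΣA = 106.02 mm.
Transfer each piece to the centroidal x-axis using Ī + A·d² with d = y − 106.02:
  rectangular body: d = -26.024 mm → contributes +58 460 184 mm⁴
  semicircular cap: d = 81.563 mm → contributes +46 109 225 mm⁴
Total I = 104 569 409 mm⁴.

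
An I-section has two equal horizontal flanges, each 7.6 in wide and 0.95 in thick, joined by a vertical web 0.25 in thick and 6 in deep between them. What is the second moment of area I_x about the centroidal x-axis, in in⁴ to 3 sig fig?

Split into non-overlapping primitives; take the origin at the lower-left of the bounding box.
Bottom flange: 7.6 × 0.95, A = 7.22 in², y = 0.475 in, Ī = 0.543 in⁴.
Web: 0.25 × 6, A = 1.5 in², y = 3.95 in, Ī = 4.5 in⁴.
Top flange: 7.6 × 0.95, A = 7.22 in², y = 7.425 in, Ī = 0.543 in⁴.
By symmetry the centroid is at mid-height, ȳ = 3.95 in.
Transfer each piece to the centroidal x-axis using Ī + A·d² with d = y − 3.95:
  bottom flange: d = -3.475 in → contributes +87.729 in⁴
  web: d = 0 in → contributes +4.5 in⁴
  top flange: d = 3.475 in → contributes +87.729 in⁴
Total I = 179.96 in⁴.

I_x ≈ 180 in⁴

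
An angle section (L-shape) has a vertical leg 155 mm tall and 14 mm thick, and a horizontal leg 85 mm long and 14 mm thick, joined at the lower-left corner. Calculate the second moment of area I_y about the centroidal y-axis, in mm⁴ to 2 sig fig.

I_y ≈ 1.7 × 10⁶ mm⁴

Break the section into simple shapes (no overlaps), measuring from the bottom-left corner of the bounding box.
Vertical leg: 14 × 155, A = 2 170 mm², x = 7 mm, Ī = 35 443 mm⁴.
Horizontal leg (remainder): 71 × 14, A = 994 mm², x = 49.5 mm, Ī = 417 563 mm⁴.
Centroid: x̄ = ΣA·x / ΣA = 20.35 mm.
Transfer each piece to the centroidal y-axis using Ī + A·d² with d = x − 20.35:
  vertical leg: d = -13.35 mm → contributes +422 289 mm⁴
  horizontal leg (remainder): d = 29.15 mm → contributes +1 262 084 mm⁴
Total I = 1 684 373 mm⁴.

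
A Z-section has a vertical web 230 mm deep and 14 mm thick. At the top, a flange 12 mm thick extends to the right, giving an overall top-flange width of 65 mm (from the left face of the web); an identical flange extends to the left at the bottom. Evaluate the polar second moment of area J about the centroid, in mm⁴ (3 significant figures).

Split into non-overlapping primitives; take the origin at the lower-left of the bounding box.
Web: 14 × 230, A = 3 220 mm², y = 115 mm, Ī = 14 194 833 mm⁴.
Top flange (beyond web): 51 × 12, A = 612 mm², y = 224 mm, Ī = 7 344 mm⁴.
Bottom flange (beyond web): 51 × 12, A = 612 mm², y = 6 mm, Ī = 7 344 mm⁴.
Centroid: ȳ = ΣA·y / ΣA = 115 mm.
Transfer each piece to the centroidal x-axis using Ī + A·d² with d = y − 115:
  web: d = 0 mm → contributes +14 194 833 mm⁴
  top flange (beyond web): d = 109 mm → contributes +7 278 516 mm⁴
  bottom flange (beyond web): d = -109 mm → contributes +7 278 516 mm⁴
Total I = 28 751 865 mm⁴.
For the y-axis: x̄ = 58 mm.
Repeating about the centroidal y-axis gives I_y = 1 610 745 mm⁴.
Polar second moment: J = I_x + I_y = 30 362 611 mm⁴.

J ≈ 3.04 × 10⁷ mm⁴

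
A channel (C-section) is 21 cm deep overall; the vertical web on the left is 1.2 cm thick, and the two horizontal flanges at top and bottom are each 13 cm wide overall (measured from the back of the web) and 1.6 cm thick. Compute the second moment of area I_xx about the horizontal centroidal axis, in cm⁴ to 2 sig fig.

I_xx ≈ 4500 cm⁴

Treat the section as a set of non-overlapping primitives; coordinates are from the bounding-box lower-left.
Web: 1.2 × 21, A = 25.2 cm², y = 10.5 cm, Ī = 926.1 cm⁴.
Top flange (beyond web): 11.8 × 1.6, A = 18.88 cm², y = 20.2 cm, Ī = 4.028 cm⁴.
Bottom flange (beyond web): 11.8 × 1.6, A = 18.88 cm², y = 0.8 cm, Ī = 4.028 cm⁴.
By symmetry the centroid is at mid-height, ȳ = 10.5 cm.
Transfer each piece to the horizontal centroidal axis using Ī + A·d² with d = y − 10.5:
  web: d = 0 cm → contributes +926.1 cm⁴
  top flange (beyond web): d = 9.7 cm → contributes +1 780 cm⁴
  bottom flange (beyond web): d = -9.7 cm → contributes +1 780 cm⁴
Total I = 4 487 cm⁴.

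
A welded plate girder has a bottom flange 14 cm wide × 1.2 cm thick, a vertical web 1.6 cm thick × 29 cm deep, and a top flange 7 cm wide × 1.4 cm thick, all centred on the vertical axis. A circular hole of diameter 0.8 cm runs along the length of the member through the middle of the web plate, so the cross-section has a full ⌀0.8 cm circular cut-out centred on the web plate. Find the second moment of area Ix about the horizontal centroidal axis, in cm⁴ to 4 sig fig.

Treat the section as a set of non-overlapping primitives; coordinates are from the bounding-box lower-left.
Bottom plate: 14 × 1.2, A = 16.8 cm², y = 0.6 cm, Ī = 2.016 cm⁴.
Web plate: 1.6 × 29, A = 46.4 cm², y = 15.7 cm, Ī = 3251.87 cm⁴.
Top plate: 7 × 1.4, A = 9.8 cm², y = 30.9 cm, Ī = 1.60067 cm⁴.
Hole (subtracted): ⌀0.8, A = 0.502655 cm², y = 15.7 cm, Ī = 0.0201062 cm⁴.
Centroid: ȳ = ΣA·y / ΣA = 14.2555 cm.
Transfer each piece to the horizontal centroidal axis using Ī + A·d² with d = y − 14.2555:
  bottom plate: d = -13.6555 cm → contributes +3134.77 cm⁴
  web plate: d = 1.44447 cm → contributes +3348.68 cm⁴
  top plate: d = 16.6445 cm → contributes +2716.58 cm⁴
  hole: d = 1.44447 cm → contributes −1.06889 cm⁴
Total I = 9198.96 cm⁴.

Ix ≈ 9199 cm⁴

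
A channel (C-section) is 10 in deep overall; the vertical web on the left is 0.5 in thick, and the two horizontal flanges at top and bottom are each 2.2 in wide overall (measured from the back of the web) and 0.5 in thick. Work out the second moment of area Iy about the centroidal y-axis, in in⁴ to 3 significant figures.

Decompose the section into non-overlapping parts with the origin at the bottom-left of its bounding rectangle.
Web: 0.5 × 10, A = 5 in², x = 0.25 in, Ī = 0.10417 in⁴.
Top flange (beyond web): 1.7 × 0.5, A = 0.85 in², x = 1.35 in, Ī = 0.20471 in⁴.
Bottom flange (beyond web): 1.7 × 0.5, A = 0.85 in², x = 1.35 in, Ī = 0.20471 in⁴.
Centroid: x̄ = ΣA·x / ΣA = 0.5291 in.
Transfer each piece to the centroidal y-axis using Ī + A·d² with d = x − 0.5291:
  web: d = -0.2791 in → contributes +0.49366 in⁴
  top flange (beyond web): d = 0.8209 in → contributes +0.7775 in⁴
  bottom flange (beyond web): d = 0.8209 in → contributes +0.7775 in⁴
Total I = 2.0487 in⁴.

Iy ≈ 2.05 in⁴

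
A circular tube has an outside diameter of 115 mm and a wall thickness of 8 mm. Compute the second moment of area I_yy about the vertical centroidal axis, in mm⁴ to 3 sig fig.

I_yy ≈ 3.87 × 10⁶ mm⁴

Break the section into simple shapes (no overlaps), measuring from the bottom-left corner of the bounding box.
Outer circle: ⌀115, A = 10 387 mm², x = 57.5 mm, Ī = 8 585 414 mm⁴.
Bore (subtracted): ⌀99, A = 7697.7 mm², x = 57.5 mm, Ī = 4 715 315 mm⁴.
By symmetry the centroid is at mid-width, x̄ = 57.5 mm.
All pieces are centred on the vertical centroidal axis, so I = ΣĪ (holes subtracted) = 3 870 100 mm⁴.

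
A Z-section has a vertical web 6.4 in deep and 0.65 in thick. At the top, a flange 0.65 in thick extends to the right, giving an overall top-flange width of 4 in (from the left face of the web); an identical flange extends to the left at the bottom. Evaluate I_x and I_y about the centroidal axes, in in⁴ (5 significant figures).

I_x ≈ 50.350 in⁴, I_y ≈ 21.639 in⁴

Decompose the section into non-overlapping parts with the origin at the bottom-left of its bounding rectangle.
Web: 0.65 × 6.4, A = 4.16 in², y = 3.2 in, Ī = 14.19947 in⁴.
Top flange (beyond web): 3.35 × 0.65, A = 2.1775 in², y = 6.075 in, Ī = 0.07666615 in⁴.
Bottom flange (beyond web): 3.35 × 0.65, A = 2.1775 in², y = 0.325 in, Ī = 0.07666615 in⁴.
Centroid: ȳ = ΣA·y / ΣA = 3.2 in.
Transfer each piece to the centroidal x-axis using Ī + A·d² with d = y − 3.2:
  web: d = 0 in → contributes +14.19947 in⁴
  top flange (beyond web): d = 2.875 in → contributes +18.07506 in⁴
  bottom flange (beyond web): d = -2.875 in → contributes +18.07506 in⁴
Total I = 50.3496 in⁴.
For the y-axis: x̄ = 3.675 in.
Repeating about the centroidal y-axis gives I_y = 21.6393 in⁴.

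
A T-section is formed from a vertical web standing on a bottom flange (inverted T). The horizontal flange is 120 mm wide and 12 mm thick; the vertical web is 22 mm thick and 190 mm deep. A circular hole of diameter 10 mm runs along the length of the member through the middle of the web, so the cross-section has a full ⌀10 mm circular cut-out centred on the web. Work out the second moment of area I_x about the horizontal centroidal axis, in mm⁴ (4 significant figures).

I_x ≈ 2.346 × 10⁷ mm⁴

Break the section into simple shapes (no overlaps), measuring from the bottom-left corner of the bounding box.
Flange: 120 × 12, A = 1 440 mm², y = 6 mm, Ī = 17 280 mm⁴.
Web: 22 × 190, A = 4 180 mm², y = 107 mm, Ī = 12 574 833 mm⁴.
Hole (subtracted): ⌀10, A = 78.5398 mm², y = 107 mm, Ī = 490.874 mm⁴.
Centroid: ȳ = ΣA·y / ΣA = 80.7542 mm.
Transfer each piece to the horizontal centroidal axis using Ī + A·d² with d = y − 80.7542:
  flange: d = -74.7542 mm → contributes +8 064 276 mm⁴
  web: d = 26.2458 mm → contributes +15 454 191 mm⁴
  hole: d = 26.2458 mm → contributes −54592.4 mm⁴
Total I = 23 463 875 mm⁴.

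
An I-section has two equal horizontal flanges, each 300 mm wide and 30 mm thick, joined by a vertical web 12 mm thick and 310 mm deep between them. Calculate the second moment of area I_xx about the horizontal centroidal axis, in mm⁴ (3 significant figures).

I_xx ≈ 5.51 × 10⁸ mm⁴

Treat the section as a set of non-overlapping primitives; coordinates are from the bounding-box lower-left.
Bottom flange: 300 × 30, A = 9 000 mm², y = 15 mm, Ī = 675 000 mm⁴.
Web: 12 × 310, A = 3 720 mm², y = 185 mm, Ī = 29 791 000 mm⁴.
Top flange: 300 × 30, A = 9 000 mm², y = 355 mm, Ī = 675 000 mm⁴.
By symmetry the centroid is at mid-height, ȳ = 185 mm.
Transfer each piece to the horizontal centroidal axis using Ī + A·d² with d = y − 185:
  bottom flange: d = -170 mm → contributes +260 775 000 mm⁴
  web: d = 0 mm → contributes +29 791 000 mm⁴
  top flange: d = 170 mm → contributes +260 775 000 mm⁴
Total I = 551 341 000 mm⁴.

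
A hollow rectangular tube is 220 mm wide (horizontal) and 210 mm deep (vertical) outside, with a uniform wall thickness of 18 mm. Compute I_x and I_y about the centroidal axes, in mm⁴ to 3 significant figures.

I_x ≈ 8.90 × 10⁷ mm⁴, I_y ≈ 9.60 × 10⁷ mm⁴

Treat the section as a set of non-overlapping primitives; coordinates are from the bounding-box lower-left.
Outer rectangle: 220 × 210, A = 46 200 mm², y = 105 mm, Ī = 169 785 000 mm⁴.
Inner void (subtracted): 184 × 174, A = 32 016 mm², y = 105 mm, Ī = 80 776 368 mm⁴.
By symmetry the centroid is at mid-height, ȳ = 105 mm.
All pieces are centred on the centroidal x-axis, so I = ΣĪ (holes subtracted) = 89 008 632 mm⁴.
Repeating about the centroidal y-axis gives I_y = 96 012 192 mm⁴.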